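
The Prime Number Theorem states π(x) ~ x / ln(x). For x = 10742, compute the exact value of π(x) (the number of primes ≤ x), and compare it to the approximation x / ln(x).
π(10742) = 1310;  x/ln(x) ≈ 1157.30;  relative error ≈ 11.66%.

Directly count primes up to 10742: π(10742) = 1310. The PNT approximation gives 10742/ln(10742) ≈ 10742/9.28192 ≈ 1157.30. Relative error (π(x) − x/ln(x)) / π(x) ≈ 11.66%; the approximation is known to undercount slightly (Li(x) is a better estimate).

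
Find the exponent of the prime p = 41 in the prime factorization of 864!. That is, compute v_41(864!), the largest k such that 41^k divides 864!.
v_41(864!) = 21

Legendre's formula: v_p(n!) = Σ_{k ≥ 1} ⌊n / p^k⌋. For p = 41, n = 864, the terms are:
  ⌊864/41^1⌋ = ⌊864/41⌋ = 21
(the next term ⌊864/41^2⌋ = 0, terminating the sum). Summing: v_41(864!) = 21 = 21.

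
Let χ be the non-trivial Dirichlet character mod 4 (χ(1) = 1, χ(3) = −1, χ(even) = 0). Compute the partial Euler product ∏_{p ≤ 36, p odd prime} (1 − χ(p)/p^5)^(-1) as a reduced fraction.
∏ = 52015810615424538455317584769582112629834289625/52216435813704314792391924764477903837266444288

The odd primes p ≤ 36 are [3, 5, 7, 11, 13, 17, 19, 23, 29, 31]. For each, χ(p) = 1 if p ≡ 1 mod 4, χ(p) = −1 if p ≡ 3 mod 4. Taking (1 − χ(p)/p^5)^(-1) = p^5/(p^5 − χ(p)): (1 − (-1)/3^5)^(-1) · (1 − (1)/5^5)^(-1) · (1 − (-1)/7^5)^(-1) · (1 − (-1)/11^5)^(-1) · (1 − (1)/13^5)^(-1) · (1 − (1)/17^5)^(-1) · (1 − (-1)/19^5)^(-1) · (1 − (-1)/23^5)^(-1) · (1 − (1)/29^5)^(-1) · (1 − (-1)/31^5)^(-1) = 52015810615424538455317584769582112629834289625/52216435813704314792391924764477903837266444288.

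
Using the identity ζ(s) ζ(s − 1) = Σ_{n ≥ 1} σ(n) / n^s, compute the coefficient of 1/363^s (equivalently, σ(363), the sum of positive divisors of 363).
σ(363) = 532

In the product (Σ m^0/m^s)(Σ k / k^s) = Σ (Σ_{d | n} d) / n^s, the coefficient of 1/n^s is σ(n) = Σ_{d | n} d. For n = 363, divisors are [1, 3, 11, 33, 121, 363]; summing: σ(363) = 532.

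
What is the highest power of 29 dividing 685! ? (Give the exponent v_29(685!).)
v_29(685!) = 23

Legendre's formula: v_p(n!) = Σ_{k ≥ 1} ⌊n / p^k⌋. For p = 29, n = 685, the terms are:
  ⌊685/29^1⌋ = ⌊685/29⌋ = 23
(the next term ⌊685/29^2⌋ = 0, terminating the sum). Summing: v_29(685!) = 23 = 23.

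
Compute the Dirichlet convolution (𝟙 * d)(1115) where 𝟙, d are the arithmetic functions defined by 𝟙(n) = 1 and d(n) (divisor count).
(𝟙 * d)(1115) = 9

Divisors of 1115: [1, 5, 223, 1115]. For each d | 1115:
  d = 1: 𝟙(1) · d(1115/1) = 1 · 4 = 4
  d = 5: 𝟙(5) · d(1115/5) = 1 · 2 = 2
  d = 223: 𝟙(223) · d(1115/223) = 1 · 2 = 2
  d = 1115: 𝟙(1115) · d(1115/1115) = 1 · 1 = 1
Summing: (𝟙 * d)(1115) = 4 + 2 + 2 + 1 = 9.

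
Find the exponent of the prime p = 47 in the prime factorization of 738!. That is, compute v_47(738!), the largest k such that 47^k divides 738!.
v_47(738!) = 15

Legendre's formula: v_p(n!) = Σ_{k ≥ 1} ⌊n / p^k⌋. For p = 47, n = 738, the terms are:
  ⌊738/47^1⌋ = ⌊738/47⌋ = 15
(the next term ⌊738/47^2⌋ = 0, terminating the sum). Summing: v_47(738!) = 15 = 15.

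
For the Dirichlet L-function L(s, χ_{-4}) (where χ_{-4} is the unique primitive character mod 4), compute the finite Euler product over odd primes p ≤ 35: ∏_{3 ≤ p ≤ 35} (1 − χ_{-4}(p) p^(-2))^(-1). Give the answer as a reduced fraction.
∏ = 70163108671177093/76623095660544000

The odd primes p ≤ 35 are [3, 5, 7, 11, 13, 17, 19, 23, 29, 31]. For each, χ(p) = 1 if p ≡ 1 mod 4, χ(p) = −1 if p ≡ 3 mod 4. Taking (1 − χ(p)/p^2)^(-1) = p^2/(p^2 − χ(p)): (1 − (-1)/3^2)^(-1) · (1 − (1)/5^2)^(-1) · (1 − (-1)/7^2)^(-1) · (1 − (-1)/11^2)^(-1) · (1 − (1)/13^2)^(-1) · (1 − (1)/17^2)^(-1) · (1 − (-1)/19^2)^(-1) · (1 − (-1)/23^2)^(-1) · (1 − (1)/29^2)^(-1) · (1 − (-1)/31^2)^(-1) = 70163108671177093/76623095660544000.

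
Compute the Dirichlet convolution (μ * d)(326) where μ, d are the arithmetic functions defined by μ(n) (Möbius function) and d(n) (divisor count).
(μ * d)(326) = 1

Divisors of 326: [1, 2, 163, 326]. For each d | 326:
  d = 1: μ(1) · d(326/1) = 1 · 4 = 4
  d = 2: μ(2) · d(326/2) = -1 · 2 = -2
  d = 163: μ(163) · d(326/163) = -1 · 2 = -2
  d = 326: μ(326) · d(326/326) = 1 · 1 = 1
Summing: (μ * d)(326) = 4 + -2 + -2 + 1 = 1.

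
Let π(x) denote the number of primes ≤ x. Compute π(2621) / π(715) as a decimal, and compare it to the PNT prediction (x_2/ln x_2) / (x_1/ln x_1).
π(2621)/π(715) = 381/127 ≈ 3.0000;  PNT prediction ≈ 3.0608.

π(715) = 127 and π(2621) = 381, so π(2621)/π(715) ≈ 3.0000. The PNT-predicted ratio is (2621/ln(2621)) / (715/ln(715)) ≈ 3.0608. The two agree to within a few percent, as expected.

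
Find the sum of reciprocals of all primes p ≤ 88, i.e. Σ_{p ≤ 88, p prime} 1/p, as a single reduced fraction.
Σ 1/p = 475714535349241099037539188841003/267064515689275851355624017992790

π(88) = 23, so the primes ≤ 88 are [2, 3, 5, 7, 11, 13, 17, 19, 23, 29, 31, 37, 41, 43, 47, 53, 59, 61, 67, 71, 73, 79, 83]. Summing 1/p over these primes: 475714535349241099037539188841003/267064515689275851355624017992790 ≈ 1.7813. Mertens estimate ln ln(88) + 0.2615 ≈ 1.7605.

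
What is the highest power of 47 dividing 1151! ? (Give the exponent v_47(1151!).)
v_47(1151!) = 24

Legendre's formula: v_p(n!) = Σ_{k ≥ 1} ⌊n / p^k⌋. For p = 47, n = 1151, the terms are:
  ⌊1151/47^1⌋ = ⌊1151/47⌋ = 24
(the next term ⌊1151/47^2⌋ = 0, terminating the sum). Summing: v_47(1151!) = 24 = 24.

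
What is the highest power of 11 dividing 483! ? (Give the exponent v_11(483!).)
v_11(483!) = 46

Legendre's formula: v_p(n!) = Σ_{k ≥ 1} ⌊n / p^k⌋. For p = 11, n = 483, the terms are:
  ⌊483/11^1⌋ = ⌊483/11⌋ = 43
  ⌊483/11^2⌋ = ⌊483/121⌋ = 3
(the next term ⌊483/11^3⌋ = 0, terminating the sum). Summing: v_11(483!) = 43 + 3 = 46.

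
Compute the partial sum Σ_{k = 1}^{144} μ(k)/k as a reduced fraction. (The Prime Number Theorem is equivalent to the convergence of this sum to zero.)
Σ μ(k)/k = 10391887234035457572196499544638378349921869282953777/1669107775099865011251538855274990009561055775533405515

Values of μ(k) for 1 ≤ k ≤ 144: μ(1) = 1, μ(2) = -1, μ(3) = -1, μ(5) = -1, μ(6) = 1, μ(7) = -1, μ(10) = 1, μ(11) = -1, μ(13) = -1, μ(14) = 1, μ(15) = 1, μ(17) = -1, μ(19) = -1, μ(21) = 1, μ(22) = 1, μ(23) = -1, μ(26) = 1, μ(29) = -1, μ(30) = -1, μ(31) = -1, μ(33) = 1, μ(34) = 1, μ(35) = 1, μ(37) = -1, μ(38) = 1, μ(39) = 1, μ(41) = -1, μ(42) = -1, μ(43) = -1, μ(46) = 1, μ(47) = -1, μ(51) = 1, μ(53) = -1, μ(55) = 1, μ(57) = 1, μ(58) = 1, μ(59) = -1, μ(61) = -1, μ(62) = 1, μ(65) = 1, μ(66) = -1, μ(67) = -1, μ(69) = 1, μ(70) = -1, μ(71) = -1, μ(73) = -1, μ(74) = 1, μ(77) = 1, μ(78) = -1, μ(79) = -1, μ(82) = 1, μ(83) = -1, μ(85) = 1, μ(86) = 1, μ(87) = 1, μ(89) = -1, μ(91) = 1, μ(93) = 1, μ(94) = 1, μ(95) = 1, μ(97) = -1, μ(101) = -1, μ(102) = -1, μ(103) = -1, μ(105) = -1, μ(106) = 1, μ(107) = -1, μ(109) = -1, μ(110) = -1, μ(111) = 1, μ(113) = -1, μ(114) = -1, μ(115) = 1, μ(118) = 1, μ(119) = 1, μ(122) = 1, μ(123) = 1, μ(127) = -1, μ(129) = 1, μ(130) = -1, μ(131) = -1, μ(133) = 1, μ(134) = 1, μ(137) = -1, μ(138) = -1, μ(139) = -1, μ(141) = 1, μ(142) = 1, μ(143) = 1, with μ = 0 on non-squarefree integers. Summing μ(k)/k for k where μ(k) ≠ 0 gives 10391887234035457572196499544638378349921869282953777/1669107775099865011251538855274990009561055775533405515 ≈ 0.0062. (PNT ⟺ this sum → 0 as n → ∞.)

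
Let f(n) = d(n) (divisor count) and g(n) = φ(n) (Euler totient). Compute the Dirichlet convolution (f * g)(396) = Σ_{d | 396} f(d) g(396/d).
(d * φ)(396) = 1092

Divisors of 396: [1, 2, 3, 4, 6, 9, 11, 12, 18, 22, 33, 36, 44, 66, 99, 132, 198, 396]. For each d | 396:
  d = 1: d(1) · φ(396/1) = 1 · 120 = 120
  d = 2: d(2) · φ(396/2) = 2 · 60 = 120
  d = 3: d(3) · φ(396/3) = 2 · 40 = 80
  d = 4: d(4) · φ(396/4) = 3 · 60 = 180
  d = 6: d(6) · φ(396/6) = 4 · 20 = 80
  d = 9: d(9) · φ(396/9) = 3 · 20 = 60
  d = 11: d(11) · φ(396/11) = 2 · 12 = 24
  d = 12: d(12) · φ(396/12) = 6 · 20 = 120
  d = 18: d(18) · φ(396/18) = 6 · 10 = 60
  d = 22: d(22) · φ(396/22) = 4 · 6 = 24
  d = 33: d(33) · φ(396/33) = 4 · 4 = 16
  d = 36: d(36) · φ(396/36) = 9 · 10 = 90
  d = 44: d(44) · φ(396/44) = 6 · 6 = 36
  d = 66: d(66) · φ(396/66) = 8 · 2 = 16
  d = 99: d(99) · φ(396/99) = 6 · 2 = 12
  d = 132: d(132) · φ(396/132) = 12 · 2 = 24
  d = 198: d(198) · φ(396/198) = 12 · 1 = 12
  d = 396: d(396) · φ(396/396) = 18 · 1 = 18
Summing: (d * φ)(396) = 120 + 120 + 80 + 180 + 80 + 60 + 24 + 120 + 60 + 24 + 16 + 90 + 36 + 16 + 12 + 24 + 12 + 18 = 1092.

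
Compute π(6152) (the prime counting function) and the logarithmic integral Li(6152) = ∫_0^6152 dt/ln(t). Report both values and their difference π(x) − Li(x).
π(6152) = 802;  Li(6152) ≈ 817.86;  π(x) − Li(x) ≈ -15.86.

Direct count of primes ≤ 6152 gives π(6152) = 802. Numerical evaluation of the logarithmic integral gives Li(6152) ≈ 817.86. The difference π(x) − Li(x) ≈ -15.86 is typically negative for small/moderate x (Li(x) overestimates), though Littlewood's theorem shows this sign changes infinitely often.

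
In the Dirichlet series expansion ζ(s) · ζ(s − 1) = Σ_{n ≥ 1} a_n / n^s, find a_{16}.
σ(16) = 31

In the product (Σ m^0/m^s)(Σ k / k^s) = Σ (Σ_{d | n} d) / n^s, the coefficient of 1/n^s is σ(n) = Σ_{d | n} d. For n = 16, divisors are [1, 2, 4, 8, 16]; summing: σ(16) = 31.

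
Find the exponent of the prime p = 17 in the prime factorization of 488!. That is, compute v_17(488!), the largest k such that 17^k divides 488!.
v_17(488!) = 29

Legendre's formula: v_p(n!) = Σ_{k ≥ 1} ⌊n / p^k⌋. For p = 17, n = 488, the terms are:
  ⌊488/17^1⌋ = ⌊488/17⌋ = 28
  ⌊488/17^2⌋ = ⌊488/289⌋ = 1
(the next term ⌊488/17^3⌋ = 0, terminating the sum). Summing: v_17(488!) = 28 + 1 = 29.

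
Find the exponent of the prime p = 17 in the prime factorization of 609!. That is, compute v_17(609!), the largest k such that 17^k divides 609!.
v_17(609!) = 37

Legendre's formula: v_p(n!) = Σ_{k ≥ 1} ⌊n / p^k⌋. For p = 17, n = 609, the terms are:
  ⌊609/17^1⌋ = ⌊609/17⌋ = 35
  ⌊609/17^2⌋ = ⌊609/289⌋ = 2
(the next term ⌊609/17^3⌋ = 0, terminating the sum). Summing: v_17(609!) = 35 + 2 = 37.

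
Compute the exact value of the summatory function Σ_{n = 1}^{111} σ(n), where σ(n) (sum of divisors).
Σ_{n ≤ 111} σ(n) = 10151

Compute σ(n) for each 1 ≤ n ≤ 111: σ(1) = 1, σ(2) = 3, σ(3) = 4, σ(4) = 7, σ(5) = 6, σ(6) = 12, σ(7) = 8, σ(8) = 15, σ(9) = 13, σ(10) = 18, σ(11) = 12, σ(12) = 28, σ(13) = 14, σ(14) = 24, σ(15) = 24, σ(16) = 31, σ(17) = 18, σ(18) = 39, σ(19) = 20, σ(20) = 42, σ(21) = 32, σ(22) = 36, σ(23) = 24, σ(24) = 60, σ(25) = 31, σ(26) = 42, σ(27) = 40, σ(28) = 56, σ(29) = 30, σ(30) = 72, σ(31) = 32, σ(32) = 63, σ(33) = 48, σ(34) = 54, σ(35) = 48, σ(36) = 91, σ(37) = 38, σ(38) = 60, σ(39) = 56, σ(40) = 90, σ(41) = 42, σ(42) = 96, σ(43) = 44, σ(44) = 84, σ(45) = 78, σ(46) = 72, σ(47) = 48, σ(48) = 124, σ(49) = 57, σ(50) = 93, σ(51) = 72, σ(52) = 98, σ(53) = 54, σ(54) = 120, σ(55) = 72, σ(56) = 120, σ(57) = 80, σ(58) = 90, σ(59) = 60, σ(60) = 168, σ(61) = 62, σ(62) = 96, σ(63) = 104, σ(64) = 127, σ(65) = 84, σ(66) = 144, σ(67) = 68, σ(68) = 126, σ(69) = 96, σ(70) = 144, σ(71) = 72, σ(72) = 195, σ(73) = 74, σ(74) = 114, σ(75) = 124, σ(76) = 140, σ(77) = 96, σ(78) = 168, σ(79) = 80, σ(80) = 186, σ(81) = 121, σ(82) = 126, σ(83) = 84, σ(84) = 224, σ(85) = 108, σ(86) = 132, σ(87) = 120, σ(88) = 180, σ(89) = 90, σ(90) = 234, σ(91) = 112, σ(92) = 168, σ(93) = 128, σ(94) = 144, σ(95) = 120, σ(96) = 252, σ(97) = 98, σ(98) = 171, σ(99) = 156, σ(100) = 217, σ(101) = 102, σ(102) = 216, σ(103) = 104, σ(104) = 210, σ(105) = 192, σ(106) = 162, σ(107) = 108, σ(108) = 280, σ(109) = 110, σ(110) = 216, σ(111) = 152. Summing all 111 values: 10151. (Average order: Σ_{n ≤ x} σ(n) ~ (π²/12) x². For x = 111, (π²/12)·111² ≈ 10133.62.)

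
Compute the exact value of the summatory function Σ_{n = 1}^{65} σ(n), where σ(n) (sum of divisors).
Σ_{n ≤ 65} σ(n) = 3487

Compute σ(n) for each 1 ≤ n ≤ 65: σ(1) = 1, σ(2) = 3, σ(3) = 4, σ(4) = 7, σ(5) = 6, σ(6) = 12, σ(7) = 8, σ(8) = 15, σ(9) = 13, σ(10) = 18, σ(11) = 12, σ(12) = 28, σ(13) = 14, σ(14) = 24, σ(15) = 24, σ(16) = 31, σ(17) = 18, σ(18) = 39, σ(19) = 20, σ(20) = 42, σ(21) = 32, σ(22) = 36, σ(23) = 24, σ(24) = 60, σ(25) = 31, σ(26) = 42, σ(27) = 40, σ(28) = 56, σ(29) = 30, σ(30) = 72, σ(31) = 32, σ(32) = 63, σ(33) = 48, σ(34) = 54, σ(35) = 48, σ(36) = 91, σ(37) = 38, σ(38) = 60, σ(39) = 56, σ(40) = 90, σ(41) = 42, σ(42) = 96, σ(43) = 44, σ(44) = 84, σ(45) = 78, σ(46) = 72, σ(47) = 48, σ(48) = 124, σ(49) = 57, σ(50) = 93, σ(51) = 72, σ(52) = 98, σ(53) = 54, σ(54) = 120, σ(55) = 72, σ(56) = 120, σ(57) = 80, σ(58) = 90, σ(59) = 60, σ(60) = 168, σ(61) = 62, σ(62) = 96, σ(63) = 104, σ(64) = 127, σ(65) = 84. Summing all 65 values: 3487. (Average order: Σ_{n ≤ x} σ(n) ~ (π²/12) x². For x = 65, (π²/12)·65² ≈ 3474.92.)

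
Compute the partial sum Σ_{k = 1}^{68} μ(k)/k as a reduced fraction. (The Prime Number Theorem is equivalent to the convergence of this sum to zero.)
Σ μ(k)/k = 1690811146852662245882/1309720258513377842646515

Values of μ(k) for 1 ≤ k ≤ 68: μ(1) = 1, μ(2) = -1, μ(3) = -1, μ(5) = -1, μ(6) = 1, μ(7) = -1, μ(10) = 1, μ(11) = -1, μ(13) = -1, μ(14) = 1, μ(15) = 1, μ(17) = -1, μ(19) = -1, μ(21) = 1, μ(22) = 1, μ(23) = -1, μ(26) = 1, μ(29) = -1, μ(30) = -1, μ(31) = -1, μ(33) = 1, μ(34) = 1, μ(35) = 1, μ(37) = -1, μ(38) = 1, μ(39) = 1, μ(41) = -1, μ(42) = -1, μ(43) = -1, μ(46) = 1, μ(47) = -1, μ(51) = 1, μ(53) = -1, μ(55) = 1, μ(57) = 1, μ(58) = 1, μ(59) = -1, μ(61) = -1, μ(62) = 1, μ(65) = 1, μ(66) = -1, μ(67) = -1, with μ = 0 on non-squarefree integers. Summing μ(k)/k for k where μ(k) ≠ 0 gives 1690811146852662245882/1309720258513377842646515 ≈ 0.0013. (PNT ⟺ this sum → 0 as n → ∞.)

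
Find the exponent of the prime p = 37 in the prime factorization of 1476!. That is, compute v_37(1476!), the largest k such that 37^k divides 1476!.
v_37(1476!) = 40

Legendre's formula: v_p(n!) = Σ_{k ≥ 1} ⌊n / p^k⌋. For p = 37, n = 1476, the terms are:
  ⌊1476/37^1⌋ = ⌊1476/37⌋ = 39
  ⌊1476/37^2⌋ = ⌊1476/1369⌋ = 1
(the next term ⌊1476/37^3⌋ = 0, terminating the sum). Summing: v_37(1476!) = 39 + 1 = 40.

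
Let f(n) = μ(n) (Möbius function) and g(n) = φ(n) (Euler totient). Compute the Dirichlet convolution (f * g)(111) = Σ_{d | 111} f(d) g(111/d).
(μ * φ)(111) = 35

Divisors of 111: [1, 3, 37, 111]. For each d | 111:
  d = 1: μ(1) · φ(111/1) = 1 · 72 = 72
  d = 3: μ(3) · φ(111/3) = -1 · 36 = -36
  d = 37: μ(37) · φ(111/37) = -1 · 2 = -2
  d = 111: μ(111) · φ(111/111) = 1 · 1 = 1
Summing: (μ * φ)(111) = 72 + -36 + -2 + 1 = 35.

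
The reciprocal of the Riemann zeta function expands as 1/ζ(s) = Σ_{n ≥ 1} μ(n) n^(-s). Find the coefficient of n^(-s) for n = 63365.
μ(63365) = 1

Factor n = 63365 = 5 · 19 · 23 · 29. μ(n) = 0 if any exponent ≥ 2 (not squarefree); otherwise μ(n) = (−1)^{ω(n)} where ω(n) is the number of distinct prime factors. Applying: μ(63365) = 1.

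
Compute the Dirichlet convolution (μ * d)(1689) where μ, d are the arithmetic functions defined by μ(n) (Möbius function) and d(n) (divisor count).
(μ * d)(1689) = 1

Divisors of 1689: [1, 3, 563, 1689]. For each d | 1689:
  d = 1: μ(1) · d(1689/1) = 1 · 4 = 4
  d = 3: μ(3) · d(1689/3) = -1 · 2 = -2
  d = 563: μ(563) · d(1689/563) = -1 · 2 = -2
  d = 1689: μ(1689) · d(1689/1689) = 1 · 1 = 1
Summing: (μ * d)(1689) = 4 + -2 + -2 + 1 = 1.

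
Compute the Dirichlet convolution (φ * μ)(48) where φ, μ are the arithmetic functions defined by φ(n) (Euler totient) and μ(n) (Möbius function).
(φ * μ)(48) = 4

Divisors of 48: [1, 2, 3, 4, 6, 8, 12, 16, 24, 48]. For each d | 48:
  d = 1: φ(1) · μ(48/1) = 1 · 0 = 0
  d = 2: φ(2) · μ(48/2) = 1 · 0 = 0
  d = 3: φ(3) · μ(48/3) = 2 · 0 = 0
  d = 4: φ(4) · μ(48/4) = 2 · 0 = 0
  d = 6: φ(6) · μ(48/6) = 2 · 0 = 0
  d = 8: φ(8) · μ(48/8) = 4 · 1 = 4
  d = 12: φ(12) · μ(48/12) = 4 · 0 = 0
  d = 16: φ(16) · μ(48/16) = 8 · -1 = -8
  d = 24: φ(24) · μ(48/24) = 8 · -1 = -8
  d = 48: φ(48) · μ(48/48) = 16 · 1 = 16
Summing: (φ * μ)(48) = 0 + 0 + 0 + 0 + 0 + 4 + 0 + -8 + -8 + 16 = 4.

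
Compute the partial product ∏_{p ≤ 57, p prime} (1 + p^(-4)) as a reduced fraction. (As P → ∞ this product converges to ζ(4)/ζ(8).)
∏ = 22191296873353842710281222970410269196792920578371108176528669216114688/20586999778381633591344384332656221508370849439367985929948634732675625

The primes p ≤ 57 are [2, 3, 5, 7, 11, 13, 17, 19, 23, 29, 31, 37, 41, 43, 47, 53]. For each, (1 + 1/p^4) = (p^4 + 1)/p^4. Multiplying these fractions over p ∈ [2, 3, 5, 7, 11, 13, 17, 19, 23, 29, 31, 37, 41, 43, 47, 53] gives 22191296873353842710281222970410269196792920578371108176528669216114688/20586999778381633591344384332656221508370849439367985929948634732675625. (In the limit P → ∞ this tends to ζ(4)/ζ(8).)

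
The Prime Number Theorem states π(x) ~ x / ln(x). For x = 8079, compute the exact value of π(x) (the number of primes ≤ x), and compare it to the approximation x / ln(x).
π(8079) = 1014;  x/ln(x) ≈ 897.96;  relative error ≈ 11.44%.

Directly count primes up to 8079: π(8079) = 1014. The PNT approximation gives 8079/ln(8079) ≈ 8079/8.99702 ≈ 897.96. Relative error (π(x) − x/ln(x)) / π(x) ≈ 11.44%; the approximation is known to undercount slightly (Li(x) is a better estimate).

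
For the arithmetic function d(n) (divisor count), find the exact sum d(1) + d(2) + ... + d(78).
Σ_{n ≤ 78} d(n) = 356

Compute d(n) for each 1 ≤ n ≤ 78: d(1) = 1, d(2) = 2, d(3) = 2, d(4) = 3, d(5) = 2, d(6) = 4, d(7) = 2, d(8) = 4, d(9) = 3, d(10) = 4, d(11) = 2, d(12) = 6, d(13) = 2, d(14) = 4, d(15) = 4, d(16) = 5, d(17) = 2, d(18) = 6, d(19) = 2, d(20) = 6, d(21) = 4, d(22) = 4, d(23) = 2, d(24) = 8, d(25) = 3, d(26) = 4, d(27) = 4, d(28) = 6, d(29) = 2, d(30) = 8, d(31) = 2, d(32) = 6, d(33) = 4, d(34) = 4, d(35) = 4, d(36) = 9, d(37) = 2, d(38) = 4, d(39) = 4, d(40) = 8, d(41) = 2, d(42) = 8, d(43) = 2, d(44) = 6, d(45) = 6, d(46) = 4, d(47) = 2, d(48) = 10, d(49) = 3, d(50) = 6, d(51) = 4, d(52) = 6, d(53) = 2, d(54) = 8, d(55) = 4, d(56) = 8, d(57) = 4, d(58) = 4, d(59) = 2, d(60) = 12, d(61) = 2, d(62) = 4, d(63) = 6, d(64) = 7, d(65) = 4, d(66) = 8, d(67) = 2, d(68) = 6, d(69) = 4, d(70) = 8, d(71) = 2, d(72) = 12, d(73) = 2, d(74) = 4, d(75) = 6, d(76) = 6, d(77) = 4, d(78) = 8. Summing all 78 values: 356. (Dirichlet's divisor formula: Σ_{n ≤ x} d(n) = x ln(x) + (2γ − 1) x + O(√x). For x = 78, the asymptotic estimate is ≈ 351.87.)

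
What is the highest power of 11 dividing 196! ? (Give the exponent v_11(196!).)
v_11(196!) = 18

Legendre's formula: v_p(n!) = Σ_{k ≥ 1} ⌊n / p^k⌋. For p = 11, n = 196, the terms are:
  ⌊196/11^1⌋ = ⌊196/11⌋ = 17
  ⌊196/11^2⌋ = ⌊196/121⌋ = 1
(the next term ⌊196/11^3⌋ = 0, terminating the sum). Summing: v_11(196!) = 17 + 1 = 18.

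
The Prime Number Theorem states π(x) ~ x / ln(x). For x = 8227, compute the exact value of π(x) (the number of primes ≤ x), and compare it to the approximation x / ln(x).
π(8227) = 1031;  x/ln(x) ≈ 912.57;  relative error ≈ 11.49%.

Directly count primes up to 8227: π(8227) = 1031. The PNT approximation gives 8227/ln(8227) ≈ 8227/9.01518 ≈ 912.57. Relative error (π(x) − x/ln(x)) / π(x) ≈ 11.49%; the approximation is known to undercount slightly (Li(x) is a better estimate).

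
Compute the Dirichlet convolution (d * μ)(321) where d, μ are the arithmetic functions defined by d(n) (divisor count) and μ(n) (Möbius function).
(d * μ)(321) = 1

Divisors of 321: [1, 3, 107, 321]. For each d | 321:
  d = 1: d(1) · μ(321/1) = 1 · 1 = 1
  d = 3: d(3) · μ(321/3) = 2 · -1 = -2
  d = 107: d(107) · μ(321/107) = 2 · -1 = -2
  d = 321: d(321) · μ(321/321) = 4 · 1 = 4
Summing: (d * μ)(321) = 1 + -2 + -2 + 4 = 1.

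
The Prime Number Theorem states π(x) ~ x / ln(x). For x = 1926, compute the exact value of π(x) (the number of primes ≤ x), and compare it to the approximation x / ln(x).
π(1926) = 293;  x/ln(x) ≈ 254.65;  relative error ≈ 13.09%.

Directly count primes up to 1926: π(1926) = 293. The PNT approximation gives 1926/ln(1926) ≈ 1926/7.56320 ≈ 254.65. Relative error (π(x) − x/ln(x)) / π(x) ≈ 13.09%; the approximation is known to undercount slightly (Li(x) is a better estimate).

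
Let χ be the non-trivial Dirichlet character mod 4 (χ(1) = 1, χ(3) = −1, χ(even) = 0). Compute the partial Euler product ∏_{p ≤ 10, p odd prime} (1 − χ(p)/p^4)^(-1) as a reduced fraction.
∏ = 40516875/40968512

The odd primes p ≤ 10 are [3, 5, 7]. For each, χ(p) = 1 if p ≡ 1 mod 4, χ(p) = −1 if p ≡ 3 mod 4. Taking (1 − χ(p)/p^4)^(-1) = p^4/(p^4 − χ(p)): (1 − (-1)/3^4)^(-1) · (1 − (1)/5^4)^(-1) · (1 − (-1)/7^4)^(-1) = 40516875/40968512.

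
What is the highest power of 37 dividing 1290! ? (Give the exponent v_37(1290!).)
v_37(1290!) = 34

Legendre's formula: v_p(n!) = Σ_{k ≥ 1} ⌊n / p^k⌋. For p = 37, n = 1290, the terms are:
  ⌊1290/37^1⌋ = ⌊1290/37⌋ = 34
(the next term ⌊1290/37^2⌋ = 0, terminating the sum). Summing: v_37(1290!) = 34 = 34.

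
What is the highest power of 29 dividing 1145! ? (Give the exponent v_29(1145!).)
v_29(1145!) = 40

Legendre's formula: v_p(n!) = Σ_{k ≥ 1} ⌊n / p^k⌋. For p = 29, n = 1145, the terms are:
  ⌊1145/29^1⌋ = ⌊1145/29⌋ = 39
  ⌊1145/29^2⌋ = ⌊1145/841⌋ = 1
(the next term ⌊1145/29^3⌋ = 0, terminating the sum). Summing: v_29(1145!) = 39 + 1 = 40.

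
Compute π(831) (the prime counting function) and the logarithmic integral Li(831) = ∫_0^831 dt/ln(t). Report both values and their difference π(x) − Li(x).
π(831) = 145;  Li(831) ≈ 152.82;  π(x) − Li(x) ≈ -7.82.

Direct count of primes ≤ 831 gives π(831) = 145. Numerical evaluation of the logarithmic integral gives Li(831) ≈ 152.82. The difference π(x) − Li(x) ≈ -7.82 is typically negative for small/moderate x (Li(x) overestimates), though Littlewood's theorem shows this sign changes infinitely often.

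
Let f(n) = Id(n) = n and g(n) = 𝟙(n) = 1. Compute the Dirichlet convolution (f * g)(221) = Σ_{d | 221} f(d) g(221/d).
(Id * 𝟙)(221) = 252

Divisors of 221: [1, 13, 17, 221]. For each d | 221:
  d = 1: Id(1) · 𝟙(221/1) = 1 · 1 = 1
  d = 13: Id(13) · 𝟙(221/13) = 13 · 1 = 13
  d = 17: Id(17) · 𝟙(221/17) = 17 · 1 = 17
  d = 221: Id(221) · 𝟙(221/221) = 221 · 1 = 221
Summing: (Id * 𝟙)(221) = 1 + 13 + 17 + 221 = 252.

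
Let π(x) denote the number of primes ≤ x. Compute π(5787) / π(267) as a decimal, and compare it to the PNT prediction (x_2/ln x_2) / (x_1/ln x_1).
π(5787)/π(267) = 759/56 ≈ 13.5536;  PNT prediction ≈ 13.9783.

π(267) = 56 and π(5787) = 759, so π(5787)/π(267) ≈ 13.5536. The PNT-predicted ratio is (5787/ln(5787)) / (267/ln(267)) ≈ 13.9783. The two agree to within a few percent, as expected.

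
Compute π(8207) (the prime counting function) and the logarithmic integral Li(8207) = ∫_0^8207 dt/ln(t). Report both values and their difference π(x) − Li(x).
π(8207) = 1028;  Li(8207) ≈ 1049.42;  π(x) − Li(x) ≈ -21.42.

Direct count of primes ≤ 8207 gives π(8207) = 1028. Numerical evaluation of the logarithmic integral gives Li(8207) ≈ 1049.42. The difference π(x) − Li(x) ≈ -21.42 is typically negative for small/moderate x (Li(x) overestimates), though Littlewood's theorem shows this sign changes infinitely often.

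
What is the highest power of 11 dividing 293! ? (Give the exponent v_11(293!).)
v_11(293!) = 28

Legendre's formula: v_p(n!) = Σ_{k ≥ 1} ⌊n / p^k⌋. For p = 11, n = 293, the terms are:
  ⌊293/11^1⌋ = ⌊293/11⌋ = 26
  ⌊293/11^2⌋ = ⌊293/121⌋ = 2
(the next term ⌊293/11^3⌋ = 0, terminating the sum). Summing: v_11(293!) = 26 + 2 = 28.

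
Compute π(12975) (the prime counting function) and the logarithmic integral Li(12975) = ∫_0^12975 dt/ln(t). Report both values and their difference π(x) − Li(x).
π(12975) = 1545;  Li(12975) ≈ 1564.47;  π(x) − Li(x) ≈ -19.47.

Direct count of primes ≤ 12975 gives π(12975) = 1545. Numerical evaluation of the logarithmic integral gives Li(12975) ≈ 1564.47. The difference π(x) − Li(x) ≈ -19.47 is typically negative for small/moderate x (Li(x) overestimates), though Littlewood's theorem shows this sign changes infinitely often.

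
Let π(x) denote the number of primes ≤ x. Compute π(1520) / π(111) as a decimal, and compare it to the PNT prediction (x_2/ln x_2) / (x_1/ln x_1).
π(1520)/π(111) = 240/29 ≈ 8.2759;  PNT prediction ≈ 8.8025.

π(111) = 29 and π(1520) = 240, so π(1520)/π(111) ≈ 8.2759. The PNT-predicted ratio is (1520/ln(1520)) / (111/ln(111)) ≈ 8.8025. The two agree to within a few percent, as expected.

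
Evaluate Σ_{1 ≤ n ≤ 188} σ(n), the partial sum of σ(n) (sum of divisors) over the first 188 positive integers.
Σ_{n ≤ 188} σ(n) = 29110

Compute σ(n) for each 1 ≤ n ≤ 188: σ(1) = 1, σ(2) = 3, σ(3) = 4, σ(4) = 7, σ(5) = 6, σ(6) = 12, σ(7) = 8, σ(8) = 15, σ(9) = 13, σ(10) = 18, σ(11) = 12, σ(12) = 28, σ(13) = 14, σ(14) = 24, σ(15) = 24, σ(16) = 31, σ(17) = 18, σ(18) = 39, σ(19) = 20, σ(20) = 42, σ(21) = 32, σ(22) = 36, σ(23) = 24, σ(24) = 60, σ(25) = 31, σ(26) = 42, σ(27) = 40, σ(28) = 56, σ(29) = 30, σ(30) = 72, σ(31) = 32, σ(32) = 63, σ(33) = 48, σ(34) = 54, σ(35) = 48, σ(36) = 91, σ(37) = 38, σ(38) = 60, σ(39) = 56, σ(40) = 90, σ(41) = 42, σ(42) = 96, σ(43) = 44, σ(44) = 84, σ(45) = 78, σ(46) = 72, σ(47) = 48, σ(48) = 124, σ(49) = 57, σ(50) = 93, σ(51) = 72, σ(52) = 98, σ(53) = 54, σ(54) = 120, σ(55) = 72, σ(56) = 120, σ(57) = 80, σ(58) = 90, σ(59) = 60, σ(60) = 168, σ(61) = 62, σ(62) = 96, σ(63) = 104, σ(64) = 127, σ(65) = 84, σ(66) = 144, σ(67) = 68, σ(68) = 126, σ(69) = 96, σ(70) = 144, σ(71) = 72, σ(72) = 195, σ(73) = 74, σ(74) = 114, σ(75) = 124, σ(76) = 140, σ(77) = 96, σ(78) = 168, σ(79) = 80, σ(80) = 186, σ(81) = 121, σ(82) = 126, σ(83) = 84, σ(84) = 224, σ(85) = 108, σ(86) = 132, σ(87) = 120, σ(88) = 180, σ(89) = 90, σ(90) = 234, σ(91) = 112, σ(92) = 168, σ(93) = 128, σ(94) = 144, σ(95) = 120, σ(96) = 252, σ(97) = 98, σ(98) = 171, σ(99) = 156, σ(100) = 217, σ(101) = 102, σ(102) = 216, σ(103) = 104, σ(104) = 210, σ(105) = 192, σ(106) = 162, σ(107) = 108, σ(108) = 280, σ(109) = 110, σ(110) = 216, σ(111) = 152, σ(112) = 248, σ(113) = 114, σ(114) = 240, σ(115) = 144, σ(116) = 210, σ(117) = 182, σ(118) = 180, σ(119) = 144, σ(120) = 360, σ(121) = 133, σ(122) = 186, σ(123) = 168, σ(124) = 224, σ(125) = 156, σ(126) = 312, σ(127) = 128, σ(128) = 255, σ(129) = 176, σ(130) = 252, σ(131) = 132, σ(132) = 336, σ(133) = 160, σ(134) = 204, σ(135) = 240, σ(136) = 270, σ(137) = 138, σ(138) = 288, σ(139) = 140, σ(140) = 336, σ(141) = 192, σ(142) = 216, σ(143) = 168, σ(144) = 403, σ(145) = 180, σ(146) = 222, σ(147) = 228, σ(148) = 266, σ(149) = 150, σ(150) = 372, σ(151) = 152, σ(152) = 300, σ(153) = 234, σ(154) = 288, σ(155) = 192, σ(156) = 392, σ(157) = 158, σ(158) = 240, σ(159) = 216, σ(160) = 378, σ(161) = 192, σ(162) = 363, σ(163) = 164, σ(164) = 294, σ(165) = 288, σ(166) = 252, σ(167) = 168, σ(168) = 480, σ(169) = 183, σ(170) = 324, σ(171) = 260, σ(172) = 308, σ(173) = 174, σ(174) = 360, σ(175) = 248, σ(176) = 372, σ(177) = 240, σ(178) = 270, σ(179) = 180, σ(180) = 546, σ(181) = 182, σ(182) = 336, σ(183) = 248, σ(184) = 360, σ(185) = 228, σ(186) = 384, σ(187) = 216, σ(188) = 336. Summing all 188 values: 29110. (Average order: Σ_{n ≤ x} σ(n) ~ (π²/12) x². For x = 188, (π²/12)·188² ≈ 29069.27.)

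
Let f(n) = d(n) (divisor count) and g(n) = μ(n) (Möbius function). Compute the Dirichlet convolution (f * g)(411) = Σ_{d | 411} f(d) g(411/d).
(d * μ)(411) = 1

Divisors of 411: [1, 3, 137, 411]. For each d | 411:
  d = 1: d(1) · μ(411/1) = 1 · 1 = 1
  d = 3: d(3) · μ(411/3) = 2 · -1 = -2
  d = 137: d(137) · μ(411/137) = 2 · -1 = -2
  d = 411: d(411) · μ(411/411) = 4 · 1 = 4
Summing: (d * μ)(411) = 1 + -2 + -2 + 4 = 1.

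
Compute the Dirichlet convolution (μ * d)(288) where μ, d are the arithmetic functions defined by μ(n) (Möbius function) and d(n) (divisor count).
(μ * d)(288) = 1

Divisors of 288: [1, 2, 3, 4, 6, 8, 9, 12, 16, 18, 24, 32, 36, 48, 72, 96, 144, 288]. For each d | 288:
  d = 1: μ(1) · d(288/1) = 1 · 18 = 18
  d = 2: μ(2) · d(288/2) = -1 · 15 = -15
  d = 3: μ(3) · d(288/3) = -1 · 12 = -12
  d = 4: μ(4) · d(288/4) = 0 · 12 = 0
  d = 6: μ(6) · d(288/6) = 1 · 10 = 10
  d = 8: μ(8) · d(288/8) = 0 · 9 = 0
  d = 9: μ(9) · d(288/9) = 0 · 6 = 0
  d = 12: μ(12) · d(288/12) = 0 · 8 = 0
  d = 16: μ(16) · d(288/16) = 0 · 6 = 0
  d = 18: μ(18) · d(288/18) = 0 · 5 = 0
  d = 24: μ(24) · d(288/24) = 0 · 6 = 0
  d = 32: μ(32) · d(288/32) = 0 · 3 = 0
  d = 36: μ(36) · d(288/36) = 0 · 4 = 0
  d = 48: μ(48) · d(288/48) = 0 · 4 = 0
  d = 72: μ(72) · d(288/72) = 0 · 3 = 0
  d = 96: μ(96) · d(288/96) = 0 · 2 = 0
  d = 144: μ(144) · d(288/144) = 0 · 2 = 0
  d = 288: μ(288) · d(288/288) = 0 · 1 = 0
Summing: (μ * d)(288) = 18 + -15 + -12 + 0 + 10 + 0 + 0 + 0 + 0 + 0 + 0 + 0 + 0 + 0 + 0 + 0 + 0 + 0 = 1.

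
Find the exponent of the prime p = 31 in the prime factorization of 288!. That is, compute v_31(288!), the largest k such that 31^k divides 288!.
v_31(288!) = 9

Legendre's formula: v_p(n!) = Σ_{k ≥ 1} ⌊n / p^k⌋. For p = 31, n = 288, the terms are:
  ⌊288/31^1⌋ = ⌊288/31⌋ = 9
(the next term ⌊288/31^2⌋ = 0, terminating the sum). Summing: v_31(288!) = 9 = 9.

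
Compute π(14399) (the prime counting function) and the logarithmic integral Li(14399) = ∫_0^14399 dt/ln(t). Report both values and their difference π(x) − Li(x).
π(14399) = 1686;  Li(14399) ≈ 1713.99;  π(x) − Li(x) ≈ -27.99.

Direct count of primes ≤ 14399 gives π(14399) = 1686. Numerical evaluation of the logarithmic integral gives Li(14399) ≈ 1713.99. The difference π(x) − Li(x) ≈ -27.99 is typically negative for small/moderate x (Li(x) overestimates), though Littlewood's theorem shows this sign changes infinitely often.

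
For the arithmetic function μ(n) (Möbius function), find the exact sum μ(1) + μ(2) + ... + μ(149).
Σ_{n ≤ 149} μ(n) = 0

Compute μ(n) for each 1 ≤ n ≤ 149: μ(1) = 1, μ(2) = -1, μ(3) = -1, μ(4) = 0, μ(5) = -1, μ(6) = 1, μ(7) = -1, μ(8) = 0, μ(9) = 0, μ(10) = 1, μ(11) = -1, μ(12) = 0, μ(13) = -1, μ(14) = 1, μ(15) = 1, μ(16) = 0, μ(17) = -1, μ(18) = 0, μ(19) = -1, μ(20) = 0, μ(21) = 1, μ(22) = 1, μ(23) = -1, μ(24) = 0, μ(25) = 0, μ(26) = 1, μ(27) = 0, μ(28) = 0, μ(29) = -1, μ(30) = -1, μ(31) = -1, μ(32) = 0, μ(33) = 1, μ(34) = 1, μ(35) = 1, μ(36) = 0, μ(37) = -1, μ(38) = 1, μ(39) = 1, μ(40) = 0, μ(41) = -1, μ(42) = -1, μ(43) = -1, μ(44) = 0, μ(45) = 0, μ(46) = 1, μ(47) = -1, μ(48) = 0, μ(49) = 0, μ(50) = 0, μ(51) = 1, μ(52) = 0, μ(53) = -1, μ(54) = 0, μ(55) = 1, μ(56) = 0, μ(57) = 1, μ(58) = 1, μ(59) = -1, μ(60) = 0, μ(61) = -1, μ(62) = 1, μ(63) = 0, μ(64) = 0, μ(65) = 1, μ(66) = -1, μ(67) = -1, μ(68) = 0, μ(69) = 1, μ(70) = -1, μ(71) = -1, μ(72) = 0, μ(73) = -1, μ(74) = 1, μ(75) = 0, μ(76) = 0, μ(77) = 1, μ(78) = -1, μ(79) = -1, μ(80) = 0, μ(81) = 0, μ(82) = 1, μ(83) = -1, μ(84) = 0, μ(85) = 1, μ(86) = 1, μ(87) = 1, μ(88) = 0, μ(89) = -1, μ(90) = 0, μ(91) = 1, μ(92) = 0, μ(93) = 1, μ(94) = 1, μ(95) = 1, μ(96) = 0, μ(97) = -1, μ(98) = 0, μ(99) = 0, μ(100) = 0, μ(101) = -1, μ(102) = -1, μ(103) = -1, μ(104) = 0, μ(105) = -1, μ(106) = 1, μ(107) = -1, μ(108) = 0, μ(109) = -1, μ(110) = -1, μ(111) = 1, μ(112) = 0, μ(113) = -1, μ(114) = -1, μ(115) = 1, μ(116) = 0, μ(117) = 0, μ(118) = 1, μ(119) = 1, μ(120) = 0, μ(121) = 0, μ(122) = 1, μ(123) = 1, μ(124) = 0, μ(125) = 0, μ(126) = 0, μ(127) = -1, μ(128) = 0, μ(129) = 1, μ(130) = -1, μ(131) = -1, μ(132) = 0, μ(133) = 1, μ(134) = 1, μ(135) = 0, μ(136) = 0, μ(137) = -1, μ(138) = -1, μ(139) = -1, μ(140) = 0, μ(141) = 1, μ(142) = 1, μ(143) = 1, μ(144) = 0, μ(145) = 1, μ(146) = 1, μ(147) = 0, μ(148) = 0, μ(149) = -1. Summing all 149 values: 0. (Mertens function M(x) = Σ_{n ≤ x} μ(n); on average M(x) should be small (PNT ⟺ M(x) = o(x)).)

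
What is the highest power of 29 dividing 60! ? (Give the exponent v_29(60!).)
v_29(60!) = 2

Legendre's formula: v_p(n!) = Σ_{k ≥ 1} ⌊n / p^k⌋. For p = 29, n = 60, the terms are:
  ⌊60/29^1⌋ = ⌊60/29⌋ = 2
(the next term ⌊60/29^2⌋ = 0, terminating the sum). Summing: v_29(60!) = 2 = 2.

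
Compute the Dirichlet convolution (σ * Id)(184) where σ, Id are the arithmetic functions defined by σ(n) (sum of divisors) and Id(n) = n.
(σ * Id)(184) = 2303

Divisors of 184: [1, 2, 4, 8, 23, 46, 92, 184]. For each d | 184:
  d = 1: σ(1) · Id(184/1) = 1 · 184 = 184
  d = 2: σ(2) · Id(184/2) = 3 · 92 = 276
  d = 4: σ(4) · Id(184/4) = 7 · 46 = 322
  d = 8: σ(8) · Id(184/8) = 15 · 23 = 345
  d = 23: σ(23) · Id(184/23) = 24 · 8 = 192
  d = 46: σ(46) · Id(184/46) = 72 · 4 = 288
  d = 92: σ(92) · Id(184/92) = 168 · 2 = 336
  d = 184: σ(184) · Id(184/184) = 360 · 1 = 360
Summing: (σ * Id)(184) = 184 + 276 + 322 + 345 + 192 + 288 + 336 + 360 = 2303.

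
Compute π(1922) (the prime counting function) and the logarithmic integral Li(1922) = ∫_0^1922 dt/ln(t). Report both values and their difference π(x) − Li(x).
π(1922) = 293;  Li(1922) ≈ 304.52;  π(x) − Li(x) ≈ -11.52.

Direct count of primes ≤ 1922 gives π(1922) = 293. Numerical evaluation of the logarithmic integral gives Li(1922) ≈ 304.52. The difference π(x) − Li(x) ≈ -11.52 is typically negative for small/moderate x (Li(x) overestimates), though Littlewood's theorem shows this sign changes infinitely often.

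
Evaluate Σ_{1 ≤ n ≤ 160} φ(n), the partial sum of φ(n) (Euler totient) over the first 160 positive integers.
Σ_{n ≤ 160} φ(n) = 7806

Compute φ(n) for each 1 ≤ n ≤ 160: φ(1) = 1, φ(2) = 1, φ(3) = 2, φ(4) = 2, φ(5) = 4, φ(6) = 2, φ(7) = 6, φ(8) = 4, φ(9) = 6, φ(10) = 4, φ(11) = 10, φ(12) = 4, φ(13) = 12, φ(14) = 6, φ(15) = 8, φ(16) = 8, φ(17) = 16, φ(18) = 6, φ(19) = 18, φ(20) = 8, φ(21) = 12, φ(22) = 10, φ(23) = 22, φ(24) = 8, φ(25) = 20, φ(26) = 12, φ(27) = 18, φ(28) = 12, φ(29) = 28, φ(30) = 8, φ(31) = 30, φ(32) = 16, φ(33) = 20, φ(34) = 16, φ(35) = 24, φ(36) = 12, φ(37) = 36, φ(38) = 18, φ(39) = 24, φ(40) = 16, φ(41) = 40, φ(42) = 12, φ(43) = 42, φ(44) = 20, φ(45) = 24, φ(46) = 22, φ(47) = 46, φ(48) = 16, φ(49) = 42, φ(50) = 20, φ(51) = 32, φ(52) = 24, φ(53) = 52, φ(54) = 18, φ(55) = 40, φ(56) = 24, φ(57) = 36, φ(58) = 28, φ(59) = 58, φ(60) = 16, φ(61) = 60, φ(62) = 30, φ(63) = 36, φ(64) = 32, φ(65) = 48, φ(66) = 20, φ(67) = 66, φ(68) = 32, φ(69) = 44, φ(70) = 24, φ(71) = 70, φ(72) = 24, φ(73) = 72, φ(74) = 36, φ(75) = 40, φ(76) = 36, φ(77) = 60, φ(78) = 24, φ(79) = 78, φ(80) = 32, φ(81) = 54, φ(82) = 40, φ(83) = 82, φ(84) = 24, φ(85) = 64, φ(86) = 42, φ(87) = 56, φ(88) = 40, φ(89) = 88, φ(90) = 24, φ(91) = 72, φ(92) = 44, φ(93) = 60, φ(94) = 46, φ(95) = 72, φ(96) = 32, φ(97) = 96, φ(98) = 42, φ(99) = 60, φ(100) = 40, φ(101) = 100, φ(102) = 32, φ(103) = 102, φ(104) = 48, φ(105) = 48, φ(106) = 52, φ(107) = 106, φ(108) = 36, φ(109) = 108, φ(110) = 40, φ(111) = 72, φ(112) = 48, φ(113) = 112, φ(114) = 36, φ(115) = 88, φ(116) = 56, φ(117) = 72, φ(118) = 58, φ(119) = 96, φ(120) = 32, φ(121) = 110, φ(122) = 60, φ(123) = 80, φ(124) = 60, φ(125) = 100, φ(126) = 36, φ(127) = 126, φ(128) = 64, φ(129) = 84, φ(130) = 48, φ(131) = 130, φ(132) = 40, φ(133) = 108, φ(134) = 66, φ(135) = 72, φ(136) = 64, φ(137) = 136, φ(138) = 44, φ(139) = 138, φ(140) = 48, φ(141) = 92, φ(142) = 70, φ(143) = 120, φ(144) = 48, φ(145) = 112, φ(146) = 72, φ(147) = 84, φ(148) = 72, φ(149) = 148, φ(150) = 40, φ(151) = 150, φ(152) = 72, φ(153) = 96, φ(154) = 60, φ(155) = 120, φ(156) = 48, φ(157) = 156, φ(158) = 78, φ(159) = 104, φ(160) = 64. Summing all 160 values: 7806. (Average order: Σ_{n ≤ x} φ(n) ~ (3/π²) x². For x = 160, (3/π²)·160² ≈ 7781.47.)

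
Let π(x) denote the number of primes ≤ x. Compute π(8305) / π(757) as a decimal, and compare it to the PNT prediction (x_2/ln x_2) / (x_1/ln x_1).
π(8305)/π(757) = 1042/134 ≈ 7.7761;  PNT prediction ≈ 8.0591.

π(757) = 134 and π(8305) = 1042, so π(8305)/π(757) ≈ 7.7761. The PNT-predicted ratio is (8305/ln(8305)) / (757/ln(757)) ≈ 8.0591. The two agree to within a few percent, as expected.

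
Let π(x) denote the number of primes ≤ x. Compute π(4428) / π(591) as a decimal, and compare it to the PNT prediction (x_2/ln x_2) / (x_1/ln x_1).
π(4428)/π(591) = 602/107 ≈ 5.6262;  PNT prediction ≈ 5.6952.

π(591) = 107 and π(4428) = 602, so π(4428)/π(591) ≈ 5.6262. The PNT-predicted ratio is (4428/ln(4428)) / (591/ln(591)) ≈ 5.6952. The two agree to within a few percent, as expected.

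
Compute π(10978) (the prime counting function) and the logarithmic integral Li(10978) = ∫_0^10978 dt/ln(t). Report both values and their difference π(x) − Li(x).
π(10978) = 1332;  Li(10978) ≈ 1351.78;  π(x) − Li(x) ≈ -19.78.

Direct count of primes ≤ 10978 gives π(10978) = 1332. Numerical evaluation of the logarithmic integral gives Li(10978) ≈ 1351.78. The difference π(x) − Li(x) ≈ -19.78 is typically negative for small/moderate x (Li(x) overestimates), though Littlewood's theorem shows this sign changes infinitely often.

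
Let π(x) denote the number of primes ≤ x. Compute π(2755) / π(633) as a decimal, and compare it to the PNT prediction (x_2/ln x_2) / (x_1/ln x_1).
π(2755)/π(633) = 402/115 ≈ 3.4957;  PNT prediction ≈ 3.5442.

π(633) = 115 and π(2755) = 402, so π(2755)/π(633) ≈ 3.4957. The PNT-predicted ratio is (2755/ln(2755)) / (633/ln(633)) ≈ 3.5442. The two agree to within a few percent, as expected.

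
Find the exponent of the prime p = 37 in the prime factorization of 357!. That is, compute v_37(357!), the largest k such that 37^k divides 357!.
v_37(357!) = 9

Legendre's formula: v_p(n!) = Σ_{k ≥ 1} ⌊n / p^k⌋. For p = 37, n = 357, the terms are:
  ⌊357/37^1⌋ = ⌊357/37⌋ = 9
(the next term ⌊357/37^2⌋ = 0, terminating the sum). Summing: v_37(357!) = 9 = 9.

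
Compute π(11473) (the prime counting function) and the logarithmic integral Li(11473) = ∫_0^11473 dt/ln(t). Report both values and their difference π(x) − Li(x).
π(11473) = 1383;  Li(11473) ≈ 1404.86;  π(x) − Li(x) ≈ -21.86.

Direct count of primes ≤ 11473 gives π(11473) = 1383. Numerical evaluation of the logarithmic integral gives Li(11473) ≈ 1404.86. The difference π(x) − Li(x) ≈ -21.86 is typically negative for small/moderate x (Li(x) overestimates), though Littlewood's theorem shows this sign changes infinitely often.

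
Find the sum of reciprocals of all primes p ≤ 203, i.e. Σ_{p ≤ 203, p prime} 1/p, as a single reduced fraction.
Σ 1/p = 15202313841027497739047080375538859939135227730139536997746371469607707132833646367/7799922041683461553249199106329813876687996789903550945093032474868511536164700810

π(203) = 46, so the primes ≤ 203 are [2, 3, 5, 7, 11, 13, 17, 19, 23, 29, 31, 37, 41, 43, 47, 53, 59, 61, 67, 71, 73, 79, 83, 89, 97, 101, 103, 107, 109, 113, 127, 131, 137, 139, 149, 151, 157, 163, 167, 173, 179, 181, 191, 193, 197, 199]. Summing 1/p over these primes: 15202313841027497739047080375538859939135227730139536997746371469607707132833646367/7799922041683461553249199106329813876687996789903550945093032474868511536164700810 ≈ 1.9490. Mertens estimate ln ln(203) + 0.2615 ≈ 1.9317.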